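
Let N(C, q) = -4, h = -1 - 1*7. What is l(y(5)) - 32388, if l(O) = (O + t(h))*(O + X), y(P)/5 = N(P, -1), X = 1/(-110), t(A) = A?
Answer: -1750526/55 ≈ -31828.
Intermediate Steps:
h = -8 (h = -1 - 7 = -8)
X = -1/110 ≈ -0.0090909
y(P) = -20 (y(P) = 5*(-4) = -20)
l(O) = (-8 + O)*(-1/110 + O) (l(O) = (O - 8)*(O - 1/110) = (-8 + O)*(-1/110 + O))
l(y(5)) - 32388 = (4/55 + (-20)² - 881/110*(-20)) - 32388 = (4/55 + 400 + 1762/11) - 32388 = 30814/55 - 32388 = -1750526/55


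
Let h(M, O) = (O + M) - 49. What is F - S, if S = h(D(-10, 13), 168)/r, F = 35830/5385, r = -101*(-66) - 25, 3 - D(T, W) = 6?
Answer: 1636706/246633 ≈ 6.6362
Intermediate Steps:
D(T, W) = -3 (D(T, W) = 3 - 1*6 = 3 - 6 = -3)
r = 6641 (r = 6666 - 25 = 6641)
h(M, O) = -49 + M + O (h(M, O) = (M + O) - 49 = -49 + M + O)
F = 7166/1077 (F = 35830*(1/5385) = 7166/1077 ≈ 6.6537)
S = 4/229 (S = (-49 - 3 + 168)/6641 = 116*(1/6641) = 4/229 ≈ 0.017467)
F - S = 7166/1077 - 1*4/229 = 7166/1077 - 4/229 = 1636706/246633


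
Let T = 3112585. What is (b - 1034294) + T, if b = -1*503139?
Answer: 1575152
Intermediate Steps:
b = -503139
(b - 1034294) + T = (-503139 - 1034294) + 3112585 = -1537433 + 3112585 = 1575152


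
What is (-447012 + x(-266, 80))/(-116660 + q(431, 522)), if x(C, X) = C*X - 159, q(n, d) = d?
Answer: 468451/116138 ≈ 4.0336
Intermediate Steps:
x(C, X) = -159 + C*X
(-447012 + x(-266, 80))/(-116660 + q(431, 522)) = (-447012 + (-159 - 266*80))/(-116660 + 522) = (-447012 + (-159 - 21280))/(-116138) = (-447012 - 21439)*(-1/116138) = -468451*(-1/116138) = 468451/116138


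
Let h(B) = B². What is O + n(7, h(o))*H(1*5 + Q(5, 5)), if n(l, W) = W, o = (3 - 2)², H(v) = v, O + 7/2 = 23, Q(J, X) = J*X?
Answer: 99/2 ≈ 49.500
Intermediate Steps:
O = 39/2 (O = -7/2 + 23 = 39/2 ≈ 19.500)
o = 1 (o = 1² = 1)
O + n(7, h(o))*H(1*5 + Q(5, 5)) = 39/2 + 1²*(1*5 + 5*5) = 39/2 + 1*(5 + 25) = 39/2 + 1*30 = 39/2 + 30 = 99/2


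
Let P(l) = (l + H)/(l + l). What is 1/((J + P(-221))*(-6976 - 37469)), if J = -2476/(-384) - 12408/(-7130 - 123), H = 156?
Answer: -3945632/1456520354425 ≈ -2.7089e-6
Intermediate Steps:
P(l) = (156 + l)/(2*l) (P(l) = (l + 156)/(l + l) = (156 + l)/((2*l)) = (156 + l)*(1/(2*l)) = (156 + l)/(2*l))
J = 5680775/696288 (J = -2476*(-1/384) - 12408/(-7253) = 619/96 - 12408*(-1/7253) = 619/96 + 12408/7253 = 5680775/696288 ≈ 8.1587)
1/((J + P(-221))*(-6976 - 37469)) = 1/((5680775/696288 + (½)*(156 - 221)/(-221))*(-6976 - 37469)) = 1/((5680775/696288 + (½)*(-1/221)*(-65))*(-44445)) = 1/((5680775/696288 + 5/34)*(-44445)) = 1/((98313895/11836896)*(-44445)) = 1/(-1456520354425/3945632) = -3945632/1456520354425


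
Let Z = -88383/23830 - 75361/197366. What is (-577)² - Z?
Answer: 30112721017989/90446765 ≈ 3.3293e+5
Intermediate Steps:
Z = -369993304/90446765 (Z = -88383*1/23830 - 75361*1/197366 = -88383/23830 - 5797/15182 = -369993304/90446765 ≈ -4.0907)
(-577)² - Z = (-577)² - 1*(-369993304/90446765) = 332929 + 369993304/90446765 = 30112721017989/90446765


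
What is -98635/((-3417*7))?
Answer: 98635/23919 ≈ 4.1237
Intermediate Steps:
-98635/((-3417*7)) = -98635/(-23919) = -98635*(-1/23919) = 98635/23919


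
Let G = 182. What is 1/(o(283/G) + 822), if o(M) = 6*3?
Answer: 1/840 ≈ 0.0011905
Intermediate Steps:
o(M) = 18
1/(o(283/G) + 822) = 1/(18 + 822) = 1/840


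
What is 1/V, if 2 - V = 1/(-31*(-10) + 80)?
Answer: 390/779 ≈ 0.50064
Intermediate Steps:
V = 779/390 (V = 2 - 1/(-31*(-10) + 80) = 2 - 1/(310 + 80) = 2 - 1/390 = 779/390 ≈ 1.9974)
1/V = 1/(779/390) = 390/779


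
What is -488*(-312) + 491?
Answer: 152747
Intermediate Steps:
-488*(-312) + 491 = 152256 + 491 = 152747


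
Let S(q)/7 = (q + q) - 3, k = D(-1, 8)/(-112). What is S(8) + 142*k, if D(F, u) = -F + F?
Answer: 91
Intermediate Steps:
D(F, u) = 0
k = 0 (k = 0/(-112) = 0*(-1/112) = 0)
S(q) = -21 + 14*q (S(q) = 7*((q + q) - 3) = 7*(2*q - 3) = 7*(-3 + 2*q) = -21 + 14*q)
S(8) + 142*k = (-21 + 14*8) + 142*0 = (-21 + 112) + 0 = 91 + 0 = 91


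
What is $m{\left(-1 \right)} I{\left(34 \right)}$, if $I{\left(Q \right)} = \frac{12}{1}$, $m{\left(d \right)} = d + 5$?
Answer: $48$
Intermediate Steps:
$m{\left(d \right)} = 5 + d$
$I{\left(Q \right)} = 12$ ($I{\left(Q \right)} = 12 \cdot 1 = 12$)
$m{\left(-1 \right)} I{\left(34 \right)} = \left(5 - 1\right) 12 = 4 \cdot 12 = 48$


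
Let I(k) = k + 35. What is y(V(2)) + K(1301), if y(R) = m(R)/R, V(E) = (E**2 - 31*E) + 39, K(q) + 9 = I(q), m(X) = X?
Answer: 1328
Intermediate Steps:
I(k) = 35 + k
K(q) = 26 + q (K(q) = -9 + (35 + q) = 26 + q)
V(E) = 39 + E**2 - 31*E
y(R) = 1 (y(R) = R/R = 1)
y(V(2)) + K(1301) = 1 + (26 + 1301) = 1 + 1327 = 1328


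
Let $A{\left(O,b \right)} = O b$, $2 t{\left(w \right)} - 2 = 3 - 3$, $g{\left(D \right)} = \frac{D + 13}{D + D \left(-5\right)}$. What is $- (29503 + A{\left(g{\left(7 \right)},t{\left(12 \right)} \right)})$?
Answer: $- \frac{206516}{7} \approx -29502.0$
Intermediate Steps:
$g{\left(D \right)} = - \frac{13 + D}{4 D}$ ($g{\left(D \right)} = \frac{13 + D}{D - 5 D} = \frac{13 + D}{\left(-4\right) D} = \left(13 + D\right) \left(- \frac{1}{4 D}\right) = - \frac{13 + D}{4 D}$)
$t{\left(w \right)} = 1$ ($t{\left(w \right)} = 1 + \frac{3 - 3}{2} = 1 + \frac{1}{2} \cdot 0 = 1 + 0 = 1$)
$- (29503 + A{\left(g{\left(7 \right)},t{\left(12 \right)} \right)}) = - (29503 + \frac{-13 - 7}{4 \cdot 7} \cdot 1) = - (29503 + \frac{1}{4} \cdot \frac{1}{7} \left(-13 - 7\right) 1) = - (29503 + \frac{1}{4} \cdot \frac{1}{7} \left(-20\right) 1) = - (29503 - \frac{5}{7}) = \left(-1\right) \frac{206516}{7} = - \frac{206516}{7}$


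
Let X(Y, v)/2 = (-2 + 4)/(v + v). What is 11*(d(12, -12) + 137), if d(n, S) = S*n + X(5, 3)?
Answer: -209/3 ≈ -69.667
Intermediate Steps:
X(Y, v) = 2/v (X(Y, v) = 2*((-2 + 4)/(v + v)) = 2*(2/((2*v))) = 2*(2*(1/(2*v))) = 2/v)
d(n, S) = 2/3 + S*n (d(n, S) = S*n + 2/3 = 2/3 + S*n)
11*(d(12, -12) + 137) = 11*((2/3 - 12*12) + 137) = 11*((2/3 - 144) + 137) = 11*(-430/3 + 137) = 11*(-19/3) = -209/3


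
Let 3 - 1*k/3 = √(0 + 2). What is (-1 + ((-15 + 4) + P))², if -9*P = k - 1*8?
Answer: 11899/81 - 218*√2/27 ≈ 135.48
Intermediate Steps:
k = 9 - 3*√2 (k = 9 - 3*√(0 + 2) = 9 - 3*√2 ≈ 4.7574)
P = -⅑ + √2/3 (P = -((9 - 3*√2) - 1*8)/9 = -((9 - 3*√2) - 8)/9 = -(1 - 3*√2)/9 = -⅑ + √2/3 ≈ 0.36029)
(-1 + ((-15 + 4) + P))² = (-1 + ((-15 + 4) + (-⅑ + √2/3)))² = (-1 + (-11 + (-⅑ + √2/3)))² = (-1 + (-100/9 + √2/3))² = (-109/9 + √2/3)²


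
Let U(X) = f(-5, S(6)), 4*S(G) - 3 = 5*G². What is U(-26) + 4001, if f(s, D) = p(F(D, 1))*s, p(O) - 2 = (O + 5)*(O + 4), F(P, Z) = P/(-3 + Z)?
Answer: 147459/64 ≈ 2304.0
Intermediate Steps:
p(O) = 2 + (4 + O)*(5 + O) (p(O) = 2 + (O + 5)*(O + 4) = 2 + (5 + O)*(4 + O) = 2 + (4 + O)*(5 + O))
S(G) = ¾ + 5*G²/4 (S(G) = ¾ + (5*G²)/4 = ¾ + 5*G²/4)
f(s, D) = s*(22 - 9*D/2 + D²/4) (f(s, D) = (22 + (D/(-3 + 1))² + 9*(D/(-3 + 1)))*s = (22 + (D/(-2))² + 9*(D/(-2)))*s = (22 + (D*(-½))² + 9*(D*(-½)))*s = (22 + (-D/2)² + 9*(-D/2))*s = (22 + D²/4 - 9*D/2)*s = (22 - 9*D/2 + D²/4)*s = s*(22 - 9*D/2 + D²/4))
U(X) = -108605/64 (U(X) = (¼)*(-5)*(88 + (¾ + (5/4)*6²)² - 18*(¾ + (5/4)*6²)) = (¼)*(-5)*(88 + (¾ + (5/4)*36)² - 18*(¾ + (5/4)*36)) = (¼)*(-5)*(88 + (¾ + 45)² - 18*(¾ + 45)) = (¼)*(-5)*(88 + (183/4)² - 18*183/4) = (¼)*(-5)*(88 + 33489/16 - 1647/2) = (¼)*(-5)*(21721/16) = -108605/64)
U(-26) + 4001 = -108605/64 + 4001 = 147459/64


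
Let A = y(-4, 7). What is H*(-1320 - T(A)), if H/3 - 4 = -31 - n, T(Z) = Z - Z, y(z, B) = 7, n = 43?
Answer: 277200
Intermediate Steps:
A = 7
T(Z) = 0
H = -210 (H = 12 + 3*(-31 - 1*43) = 12 + 3*(-31 - 43) = 12 + 3*(-74) = 12 - 222 = -210)
H*(-1320 - T(A)) = -210*(-1320 - 1*0) = -210*(-1320 + 0) = -210*(-1320) = 277200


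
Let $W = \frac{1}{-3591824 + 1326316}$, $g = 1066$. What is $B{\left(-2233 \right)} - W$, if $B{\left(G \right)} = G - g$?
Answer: $- \frac{7473910891}{2265508} \approx -3299.0$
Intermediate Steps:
$W = - \frac{1}{2265508}$ ($W = \frac{1}{-2265508} = - \frac{1}{2265508} \approx -4.414 \cdot 10^{-7}$)
$B{\left(G \right)} = -1066 + G$ ($B{\left(G \right)} = G - 1066 = -1066 + G$)
$B{\left(-2233 \right)} - W = \left(-1066 - 2233\right) - - \frac{1}{2265508} = -3299 + \frac{1}{2265508} = - \frac{7473910891}{2265508}$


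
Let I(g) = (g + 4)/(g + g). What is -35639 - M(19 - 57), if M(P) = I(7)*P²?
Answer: -257415/7 ≈ -36774.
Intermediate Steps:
I(g) = (4 + g)/(2*g) (I(g) = (4 + g)/((2*g)) = (4 + g)*(1/(2*g)) = (4 + g)/(2*g))
M(P) = 11*P²/14 (M(P) = ((½)*(4 + 7)/7)*P² = ((½)*(⅐)*11)*P² = 11*P²/14)
-35639 - M(19 - 57) = -35639 - 11*(19 - 57)²/14 = -35639 - 11*(-38)²/14 = -35639 - 11*1444/14 = -35639 - 1*7942/7 = -35639 - 7942/7 = -257415/7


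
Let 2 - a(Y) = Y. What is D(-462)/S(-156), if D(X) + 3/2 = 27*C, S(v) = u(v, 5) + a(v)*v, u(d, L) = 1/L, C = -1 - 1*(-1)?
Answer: 15/246478 ≈ 6.0857e-5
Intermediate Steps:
a(Y) = 2 - Y
C = 0 (C = -1 + 1 = 0)
S(v) = ⅕ + v*(2 - v) (S(v) = 1/5 + (2 - v)*v = ⅕ + v*(2 - v))
D(X) = -3/2 (D(X) = -3/2 + 27*0 = -3/2 + 0 = -3/2)
D(-462)/S(-156) = -3/(2*(⅕ - 1*(-156)*(-2 - 156))) = -3/(2*(⅕ - 1*(-156)*(-158))) = -3/(2*(⅕ - 24648)) = -3/(2*(-123239/5)) = -3/2*(-5/123239) = 15/246478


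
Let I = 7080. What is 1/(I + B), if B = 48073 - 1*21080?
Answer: 1/34073 ≈ 2.9349e-5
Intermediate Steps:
B = 26993 (B = 48073 - 21080 = 26993)
1/(I + B) = 1/(7080 + 26993) = 1/34073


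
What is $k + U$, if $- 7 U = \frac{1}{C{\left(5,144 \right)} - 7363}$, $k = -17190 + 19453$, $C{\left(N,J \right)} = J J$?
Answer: $\frac{211841692}{93611} \approx 2263.0$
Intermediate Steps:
$C{\left(N,J \right)} = J^{2}$
$k = 2263$
$U = - \frac{1}{93611}$ ($U = - \frac{1}{7 \left(144^{2} - 7363\right)} = - \frac{1}{7 \left(20736 - 7363\right)} = - \frac{1}{7 \cdot 13373} = \left(- \frac{1}{7}\right) \frac{1}{13373} = - \frac{1}{93611} \approx -1.0683 \cdot 10^{-5}$)
$k + U = 2263 - \frac{1}{93611} = \frac{211841692}{93611}$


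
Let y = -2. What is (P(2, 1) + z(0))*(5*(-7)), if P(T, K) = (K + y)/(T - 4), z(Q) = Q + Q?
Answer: -35/2 ≈ -17.500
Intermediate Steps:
z(Q) = 2*Q
P(T, K) = (-2 + K)/(-4 + T) (P(T, K) = (K - 2)/(T - 4) = (-2 + K)/(-4 + T))
(P(2, 1) + z(0))*(5*(-7)) = ((-2 + 1)/(-4 + 2) + 2*0)*(5*(-7)) = (-1/(-2) + 0)*(-35) = (-½*(-1) + 0)*(-35) = (½ + 0)*(-35) = (½)*(-35) = -35/2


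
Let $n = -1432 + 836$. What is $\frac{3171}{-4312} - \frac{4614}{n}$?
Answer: $\frac{643059}{91784} \approx 7.0062$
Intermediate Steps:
$n = -596$
$\frac{3171}{-4312} - \frac{4614}{n} = \frac{3171}{-4312} - \frac{4614}{-596} = 3171 \left(- \frac{1}{4312}\right) - - \frac{2307}{298} = - \frac{453}{616} + \frac{2307}{298} = \frac{643059}{91784}$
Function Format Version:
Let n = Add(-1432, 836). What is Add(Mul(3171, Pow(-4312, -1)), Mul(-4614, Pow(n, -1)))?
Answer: Rational(643059, 91784) ≈ 7.0062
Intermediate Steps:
n = -596
Add(Mul(3171, Pow(-4312, -1)), Mul(-4614, Pow(n, -1))) = Add(Mul(3171, Pow(-4312, -1)), Mul(-4614, Pow(-596, -1))) = Add(Mul(3171, Rational(-1, 4312)), Mul(-4614, Rational(-1, 596))) = Add(Rational(-453, 616), Rational(2307, 298)) = Rational(643059, 91784)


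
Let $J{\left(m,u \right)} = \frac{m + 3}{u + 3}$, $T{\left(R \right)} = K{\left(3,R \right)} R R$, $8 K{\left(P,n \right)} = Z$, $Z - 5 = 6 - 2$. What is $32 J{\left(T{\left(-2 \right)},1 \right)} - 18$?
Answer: $42$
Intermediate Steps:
$Z = 9$ ($Z = 5 + \left(6 - 2\right) = 5 + 4 = 9$)
$K{\left(P,n \right)} = \frac{9}{8}$ ($K{\left(P,n \right)} = \frac{1}{8} \cdot 9 = \frac{9}{8}$)
$T{\left(R \right)} = \frac{9 R^{2}}{8}$ ($T{\left(R \right)} = \frac{9 R}{8} R = \frac{9 R^{2}}{8}$)
$J{\left(m,u \right)} = \frac{3 + m}{3 + u}$
$32 J{\left(T{\left(-2 \right)},1 \right)} - 18 = 32 \frac{3 + \frac{9 \left(-2\right)^{2}}{8}}{3 + 1} - 18 = 32 \frac{3 + \frac{9}{8} \cdot 4}{4} - 18 = 32 \frac{3 + \frac{9}{2}}{4} - 18 = 32 \cdot \frac{1}{4} \cdot \frac{15}{2} - 18 = 32 \cdot \frac{15}{8} - 18 = 60 - 18 = 42$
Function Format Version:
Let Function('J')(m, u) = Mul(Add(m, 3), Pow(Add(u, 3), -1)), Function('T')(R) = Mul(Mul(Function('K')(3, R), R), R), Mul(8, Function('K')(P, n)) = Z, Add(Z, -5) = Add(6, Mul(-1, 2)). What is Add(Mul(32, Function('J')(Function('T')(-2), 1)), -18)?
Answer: 42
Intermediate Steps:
Z = 9 (Z = Add(5, Add(6, Mul(-1, 2))) = Add(5, Add(6, -2)) = Add(5, 4) = 9)
Function('K')(P, n) = Rational(9, 8) (Function('K')(P, n) = Mul(Rational(1, 8), 9) = Rational(9, 8))
Function('T')(R) = Mul(Rational(9, 8), Pow(R, 2)) (Function('T')(R) = Mul(Mul(Rational(9, 8), R), R) = Mul(Rational(9, 8), Pow(R, 2)))
Function('J')(m, u) = Mul(Pow(Add(3, u), -1), Add(3, m)) (Function('J')(m, u) = Mul(Add(3, m), Pow(Add(3, u), -1)) = Mul(Pow(Add(3, u), -1), Add(3, m)))
Add(Mul(32, Function('J')(Function('T')(-2), 1)), -18) = Add(Mul(32, Mul(Pow(Add(3, 1), -1), Add(3, Mul(Rational(9, 8), Pow(-2, 2))))), -18) = Add(Mul(32, Mul(Pow(4, -1), Add(3, Mul(Rational(9, 8), 4)))), -18) = Add(Mul(32, Mul(Rational(1, 4), Add(3, Rational(9, 2)))), -18) = Add(Mul(32, Mul(Rational(1, 4), Rational(15, 2))), -18) = Add(Mul(32, Rational(15, 8)), -18) = Add(60, -18) = 42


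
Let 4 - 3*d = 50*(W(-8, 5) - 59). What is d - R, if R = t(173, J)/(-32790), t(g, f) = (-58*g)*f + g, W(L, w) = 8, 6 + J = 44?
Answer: 27534101/32790 ≈ 839.71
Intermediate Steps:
J = 38 (J = -6 + 44 = 38)
t(g, f) = g - 58*f*g (t(g, f) = -58*f*g + g = g - 58*f*g)
R = 381119/32790 (R = (173*(1 - 58*38))/(-32790) = (173*(1 - 2204))*(-1/32790) = (173*(-2203))*(-1/32790) = -381119*(-1/32790) = 381119/32790 ≈ 11.623)
d = 2554/3 (d = 4/3 - 50*(8 - 59)/3 = 4/3 - 50*(-51)/3 = 4/3 - 1/3*(-2550) = 4/3 + 850 = 2554/3 ≈ 851.33)
d - R = 2554/3 - 1*381119/32790 = 2554/3 - 381119/32790 = 27534101/32790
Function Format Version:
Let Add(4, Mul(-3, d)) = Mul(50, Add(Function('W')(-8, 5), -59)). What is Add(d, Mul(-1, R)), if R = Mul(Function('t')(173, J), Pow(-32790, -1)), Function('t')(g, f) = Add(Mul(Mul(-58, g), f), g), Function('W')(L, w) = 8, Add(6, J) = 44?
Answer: Rational(27534101, 32790) ≈ 839.71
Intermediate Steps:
J = 38 (J = Add(-6, 44) = 38)
Function('t')(g, f) = Add(g, Mul(-58, f, g)) (Function('t')(g, f) = Add(Mul(-58, f, g), g) = Add(g, Mul(-58, f, g)))
R = Rational(381119, 32790) (R = Mul(Mul(173, Add(1, Mul(-58, 38))), Pow(-32790, -1)) = Mul(Mul(173, Add(1, -2204)), Rational(-1, 32790)) = Mul(Mul(173, -2203), Rational(-1, 32790)) = Mul(-381119, Rational(-1, 32790)) = Rational(381119, 32790) ≈ 11.623)
d = Rational(2554, 3) (d = Add(Rational(4, 3), Mul(Rational(-1, 3), Mul(50, Add(8, -59)))) = Add(Rational(4, 3), Mul(Rational(-1, 3), Mul(50, -51))) = Add(Rational(4, 3), Mul(Rational(-1, 3), -2550)) = Add(Rational(4, 3), 850) = Rational(2554, 3) ≈ 851.33)
Add(d, Mul(-1, R)) = Add(Rational(2554, 3), Mul(-1, Rational(381119, 32790))) = Add(Rational(2554, 3), Rational(-381119, 32790)) = Rational(27534101, 32790)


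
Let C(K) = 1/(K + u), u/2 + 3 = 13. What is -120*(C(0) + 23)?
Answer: -2766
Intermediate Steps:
u = 20 (u = -6 + 2*13 = -6 + 26 = 20)
C(K) = 1/(20 + K) (C(K) = 1/(K + 20) = 1/(20 + K))
-120*(C(0) + 23) = -120*(1/(20 + 0) + 23) = -120*(1/20 + 23) = -120*461/20 = -2766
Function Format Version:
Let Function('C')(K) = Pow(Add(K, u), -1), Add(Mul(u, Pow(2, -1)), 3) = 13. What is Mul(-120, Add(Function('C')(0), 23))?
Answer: -2766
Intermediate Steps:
u = 20 (u = Add(-6, Mul(2, 13)) = Add(-6, 26) = 20)
Function('C')(K) = Pow(Add(20, K), -1) (Function('C')(K) = Pow(Add(K, 20), -1) = Pow(Add(20, K), -1))
Mul(-120, Add(Function('C')(0), 23)) = Mul(-120, Add(Pow(Add(20, 0), -1), 23)) = Mul(-120, Add(Pow(20, -1), 23)) = Mul(-120, Add(Rational(1, 20), 23)) = Mul(-120, Rational(461, 20)) = -2766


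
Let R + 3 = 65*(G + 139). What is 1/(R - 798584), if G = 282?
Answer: -1/771222 ≈ -1.2966e-6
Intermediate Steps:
R = 27362 (R = -3 + 65*(282 + 139) = -3 + 65*421 = -3 + 27365 = 27362)
1/(R - 798584) = 1/(27362 - 798584) = 1/(-771222) = -1/771222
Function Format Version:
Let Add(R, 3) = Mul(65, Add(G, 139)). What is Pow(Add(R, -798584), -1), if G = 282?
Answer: Rational(-1, 771222) ≈ -1.2966e-6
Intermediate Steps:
R = 27362 (R = Add(-3, Mul(65, Add(282, 139))) = Add(-3, Mul(65, 421)) = Add(-3, 27365) = 27362)
Pow(Add(R, -798584), -1) = Pow(Add(27362, -798584), -1) = Pow(-771222, -1) = Rational(-1, 771222)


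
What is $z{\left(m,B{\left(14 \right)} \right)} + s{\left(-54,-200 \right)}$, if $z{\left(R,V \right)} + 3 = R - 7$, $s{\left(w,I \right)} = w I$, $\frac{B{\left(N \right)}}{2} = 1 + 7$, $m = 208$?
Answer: $10998$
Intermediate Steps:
$B{\left(N \right)} = 16$ ($B{\left(N \right)} = 2 \left(1 + 7\right) = 2 \cdot 8 = 16$)
$s{\left(w,I \right)} = I w$
$z{\left(R,V \right)} = -10 + R$ ($z{\left(R,V \right)} = -3 + \left(R - 7\right) = -3 + \left(-7 + R\right) = -10 + R$)
$z{\left(m,B{\left(14 \right)} \right)} + s{\left(-54,-200 \right)} = \left(-10 + 208\right) - -10800 = 198 + 10800 = 10998$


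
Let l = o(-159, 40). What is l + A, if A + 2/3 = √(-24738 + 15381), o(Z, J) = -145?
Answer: -437/3 + I*√9357 ≈ -145.67 + 96.732*I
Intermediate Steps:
l = -145
A = -⅔ + I*√9357 (A = -⅔ + √(-24738 + 15381) = -⅔ + √(-9357) = -⅔ + I*√9357 ≈ -0.66667 + 96.732*I)
l + A = -145 + (-⅔ + I*√9357) = -437/3 + I*√9357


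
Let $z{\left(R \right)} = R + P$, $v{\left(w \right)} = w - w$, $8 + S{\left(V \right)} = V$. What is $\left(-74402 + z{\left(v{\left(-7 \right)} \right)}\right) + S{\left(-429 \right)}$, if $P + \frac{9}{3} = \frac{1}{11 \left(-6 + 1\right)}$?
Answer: $- \frac{4116311}{55} \approx -74842.0$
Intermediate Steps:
$S{\left(V \right)} = -8 + V$
$P = - \frac{166}{55}$ ($P = -3 + \frac{1}{11 \left(-6 + 1\right)} = -3 + \frac{1}{11 \left(-5\right)} = -3 + \frac{1}{-55} = -3 - \frac{1}{55} = - \frac{166}{55} \approx -3.0182$)
$v{\left(w \right)} = 0$
$z{\left(R \right)} = - \frac{166}{55} + R$ ($z{\left(R \right)} = R - \frac{166}{55} = - \frac{166}{55} + R$)
$\left(-74402 + z{\left(v{\left(-7 \right)} \right)}\right) + S{\left(-429 \right)} = \left(-74402 + \left(- \frac{166}{55} + 0\right)\right) - 437 = \left(-74402 - \frac{166}{55}\right) - 437 = - \frac{4092276}{55} - 437 = - \frac{4116311}{55}$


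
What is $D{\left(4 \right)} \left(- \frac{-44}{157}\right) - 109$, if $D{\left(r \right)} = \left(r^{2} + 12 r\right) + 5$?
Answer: $- \frac{14077}{157} \approx -89.662$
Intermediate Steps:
$D{\left(r \right)} = 5 + r^{2} + 12 r$
$D{\left(4 \right)} \left(- \frac{-44}{157}\right) - 109 = \left(5 + 4^{2} + 12 \cdot 4\right) \left(- \frac{-44}{157}\right) - 109 = \left(5 + 16 + 48\right) \left(- \frac{-44}{157}\right) - 109 = 69 \left(\left(-1\right) \left(- \frac{44}{157}\right)\right) - 109 = 69 \cdot \frac{44}{157} - 109 = \frac{3036}{157} - 109 = - \frac{14077}{157}$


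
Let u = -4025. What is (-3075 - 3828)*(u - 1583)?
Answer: 38712024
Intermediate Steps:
(-3075 - 3828)*(u - 1583) = (-3075 - 3828)*(-4025 - 1583) = -6903*(-5608) = 38712024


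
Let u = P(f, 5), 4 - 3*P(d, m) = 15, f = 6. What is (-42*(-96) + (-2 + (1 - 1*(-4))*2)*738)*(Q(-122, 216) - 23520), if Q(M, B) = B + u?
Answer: -231584976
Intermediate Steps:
P(d, m) = -11/3 (P(d, m) = 4/3 - ⅓*15 = 4/3 - 5 = -11/3)
u = -11/3 ≈ -3.6667
Q(M, B) = -11/3 + B (Q(M, B) = B - 11/3 = -11/3 + B)
(-42*(-96) + (-2 + (1 - 1*(-4))*2)*738)*(Q(-122, 216) - 23520) = (-42*(-96) + (-2 + (1 - 1*(-4))*2)*738)*((-11/3 + 216) - 23520) = (4032 + (-2 + (1 + 4)*2)*738)*(637/3 - 23520) = (4032 + (-2 + 5*2)*738)*(-69923/3) = (4032 + (-2 + 10)*738)*(-69923/3) = (4032 + 8*738)*(-69923/3) = (4032 + 5904)*(-69923/3) = 9936*(-69923/3) = -231584976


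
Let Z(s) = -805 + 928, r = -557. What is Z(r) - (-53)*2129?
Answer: 112960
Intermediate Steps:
Z(s) = 123
Z(r) - (-53)*2129 = 123 - (-53)*2129 = 123 - 1*(-112837) = 123 + 112837 = 112960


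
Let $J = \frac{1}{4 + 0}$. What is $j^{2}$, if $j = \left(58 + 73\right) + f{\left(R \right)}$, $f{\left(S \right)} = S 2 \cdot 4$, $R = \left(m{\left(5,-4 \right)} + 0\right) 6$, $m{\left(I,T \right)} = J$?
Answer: $20449$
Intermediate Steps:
$J = \frac{1}{4} \approx 0.25$
$m{\left(I,T \right)} = \frac{1}{4}$
$R = \frac{3}{2}$ ($R = \left(\frac{1}{4} + 0\right) 6 = \frac{1}{4} \cdot 6 = \frac{3}{2} \approx 1.5$)
$f{\left(S \right)} = 8 S$ ($f{\left(S \right)} = 2 S 4 = 8 S$)
$j = 143$ ($j = \left(58 + 73\right) + 8 \cdot \frac{3}{2} = 131 + 12 = 143$)
$j^{2} = 143^{2} = 20449$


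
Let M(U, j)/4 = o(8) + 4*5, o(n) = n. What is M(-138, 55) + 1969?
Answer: 2081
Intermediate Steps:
M(U, j) = 112 (M(U, j) = 4*(8 + 4*5) = 4*(8 + 20) = 4*28 = 112)
M(-138, 55) + 1969 = 112 + 1969 = 2081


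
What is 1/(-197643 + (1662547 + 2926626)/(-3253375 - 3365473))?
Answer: -6618848/1308173564437 ≈ -5.0596e-6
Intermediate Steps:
1/(-197643 + (1662547 + 2926626)/(-3253375 - 3365473)) = 1/(-197643 + 4589173/(-6618848)) = 1/(-197643 + 4589173*(-1/6618848)) = 1/(-197643 - 4589173/6618848) = 1/(-1308173564437/6618848) = -6618848/1308173564437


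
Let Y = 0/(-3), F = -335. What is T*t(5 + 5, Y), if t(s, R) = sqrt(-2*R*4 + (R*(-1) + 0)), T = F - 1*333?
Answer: 0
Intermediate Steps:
T = -668 (T = -335 - 1*333 = -335 - 333 = -668)
Y = 0 (Y = 0*(-1/3) = 0)
t(s, R) = 3*sqrt(-R) (t(s, R) = sqrt(-8*R + (-R + 0)) = sqrt(-8*R - R) = sqrt(-9*R) = 3*sqrt(-R))
T*t(5 + 5, Y) = -2004*sqrt(-1*0) = -2004*sqrt(0) = -2004*0 = -668*0 = 0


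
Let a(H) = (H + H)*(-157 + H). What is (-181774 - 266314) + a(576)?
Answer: 34600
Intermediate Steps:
a(H) = 2*H*(-157 + H) (a(H) = (2*H)*(-157 + H) = 2*H*(-157 + H))
(-181774 - 266314) + a(576) = (-181774 - 266314) + 2*576*(-157 + 576) = -448088 + 2*576*419 = -448088 + 482688 = 34600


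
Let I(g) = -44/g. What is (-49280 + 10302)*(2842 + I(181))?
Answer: -20048646124/181 ≈ -1.1077e+8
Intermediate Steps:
(-49280 + 10302)*(2842 + I(181)) = (-49280 + 10302)*(2842 - 44/181) = -38978*(2842 - 44*1/181) = -38978*(2842 - 44/181) = -38978*514358/181 = -20048646124/181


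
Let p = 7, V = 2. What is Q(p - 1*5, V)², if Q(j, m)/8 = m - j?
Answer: 0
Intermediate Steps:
Q(j, m) = -8*j + 8*m (Q(j, m) = 8*(m - j) = -8*j + 8*m)
Q(p - 1*5, V)² = (-8*(7 - 1*5) + 8*2)² = (-8*(7 - 5) + 16)² = (-8*2 + 16)² = (-16 + 16)² = 0² = 0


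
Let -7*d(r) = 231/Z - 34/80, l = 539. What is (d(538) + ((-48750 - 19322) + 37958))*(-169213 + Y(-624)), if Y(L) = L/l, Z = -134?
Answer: 51525511830557711/10111640 ≈ 5.0957e+9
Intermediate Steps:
Y(L) = L/539
d(r) = 5759/18760 (d(r) = -(231/(-134) - 34/80)/7 = -(231*(-1/134) - 34*1/80)/7 = -(-231/134 - 17/40)/7 = -1/7*(-5759/2680) = 5759/18760)
(d(538) + ((-48750 - 19322) + 37958))*(-169213 + Y(-624)) = (5759/18760 + ((-48750 - 19322) + 37958))*(-169213 + (1/539)*(-624)) = (5759/18760 + (-68072 + 37958))*(-169213 - 624/539) = (5759/18760 - 30114)*(-91206431/539) = -564932881/18760*(-91206431/539) = 51525511830557711/10111640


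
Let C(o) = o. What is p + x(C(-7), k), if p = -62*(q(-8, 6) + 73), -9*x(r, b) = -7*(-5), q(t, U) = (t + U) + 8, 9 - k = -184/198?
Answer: -44117/9 ≈ -4901.9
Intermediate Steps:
k = 983/99 (k = 9 - (-184)/198 = 9 - 1*(-92/99) = 9 + 92/99 = 983/99 ≈ 9.9293)
q(t, U) = 8 + U + t (q(t, U) = (U + t) + 8 = 8 + U + t)
x(r, b) = -35/9 (x(r, b) = -(-7)*(-5)/9 = -⅑*35 = -35/9)
p = -4898 (p = -62*((8 + 6 - 8) + 73) = -62*(6 + 73) = -62*79 = -4898)
p + x(C(-7), k) = -4898 - 35/9 = -44117/9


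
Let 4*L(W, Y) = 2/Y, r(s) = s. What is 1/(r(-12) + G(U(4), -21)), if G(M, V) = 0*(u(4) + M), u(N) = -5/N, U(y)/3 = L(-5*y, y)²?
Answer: -1/12 ≈ -0.083333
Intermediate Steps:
L(W, Y) = 1/(2*Y) (L(W, Y) = (2/Y)/4 = 1/(2*Y))
U(y) = 3/(4*y²) (U(y) = 3*(1/(2*y))² = 3*(1/(4*y²)) = 3/(4*y²))
G(M, V) = 0 (G(M, V) = 0*(-5/4 + M) = 0)
1/(r(-12) + G(U(4), -21)) = 1/(-12 + 0) = 1/(-12) = -1/12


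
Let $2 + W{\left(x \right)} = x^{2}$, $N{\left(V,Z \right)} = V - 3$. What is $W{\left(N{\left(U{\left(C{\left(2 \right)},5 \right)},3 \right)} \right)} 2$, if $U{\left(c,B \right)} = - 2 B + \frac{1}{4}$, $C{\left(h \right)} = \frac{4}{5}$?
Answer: $\frac{2569}{8} \approx 321.13$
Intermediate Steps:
$C{\left(h \right)} = \frac{4}{5}$ ($C{\left(h \right)} = 4 \cdot \frac{1}{5} = \frac{4}{5}$)
$U{\left(c,B \right)} = \frac{1}{4} - 2 B$ ($U{\left(c,B \right)} = - 2 B + \frac{1}{4} = \frac{1}{4} - 2 B$)
$N{\left(V,Z \right)} = -3 + V$
$W{\left(x \right)} = -2 + x^{2}$
$W{\left(N{\left(U{\left(C{\left(2 \right)},5 \right)},3 \right)} \right)} 2 = \left(-2 + \left(-3 + \left(\frac{1}{4} - 10\right)\right)^{2}\right) 2 = \left(-2 + \left(-3 - \frac{39}{4}\right)^{2}\right) 2 = \left(-2 + \left(- \frac{51}{4}\right)^{2}\right) 2 = \left(-2 + \frac{2601}{16}\right) 2 = \frac{2569}{16} \cdot 2 = \frac{2569}{8}$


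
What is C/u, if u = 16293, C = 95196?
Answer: 31732/5431 ≈ 5.8428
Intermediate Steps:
C/u = 95196/16293 = 95196*(1/16293) = 31732/5431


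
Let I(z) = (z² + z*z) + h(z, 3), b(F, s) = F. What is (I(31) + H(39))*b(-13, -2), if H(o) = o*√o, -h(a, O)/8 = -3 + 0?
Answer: -25298 - 507*√39 ≈ -28464.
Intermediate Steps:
h(a, O) = 24 (h(a, O) = -8*(-3 + 0) = -8*(-3) = 24)
H(o) = o^(3/2)
I(z) = 24 + 2*z² (I(z) = (z² + z*z) + 24 = (z² + z²) + 24 = 2*z² + 24 = 24 + 2*z²)
(I(31) + H(39))*b(-13, -2) = ((24 + 2*31²) + 39^(3/2))*(-13) = ((24 + 2*961) + 39*√39)*(-13) = ((24 + 1922) + 39*√39)*(-13) = (1946 + 39*√39)*(-13) = -25298 - 507*√39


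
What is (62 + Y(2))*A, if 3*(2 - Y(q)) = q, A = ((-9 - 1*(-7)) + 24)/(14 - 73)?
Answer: -4180/177 ≈ -23.616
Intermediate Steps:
A = -22/59 (A = ((-9 + 7) + 24)/(-59) = (-2 + 24)*(-1/59) = 22*(-1/59) = -22/59 ≈ -0.37288)
Y(q) = 2 - q/3
(62 + Y(2))*A = (62 + (2 - ⅓*2))*(-22/59) = (62 + (2 - ⅔))*(-22/59) = (62 + 4/3)*(-22/59) = (190/3)*(-22/59) = -4180/177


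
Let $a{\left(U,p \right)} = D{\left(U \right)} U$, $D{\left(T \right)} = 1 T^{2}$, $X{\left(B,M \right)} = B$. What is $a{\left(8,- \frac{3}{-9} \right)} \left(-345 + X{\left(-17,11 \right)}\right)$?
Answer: $-185344$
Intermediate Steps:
$D{\left(T \right)} = T^{2}$
$a{\left(U,p \right)} = U^{3}$ ($a{\left(U,p \right)} = U^{2} U = U^{3}$)
$a{\left(8,- \frac{3}{-9} \right)} \left(-345 + X{\left(-17,11 \right)}\right) = 8^{3} \left(-345 - 17\right) = 512 \left(-362\right) = -185344$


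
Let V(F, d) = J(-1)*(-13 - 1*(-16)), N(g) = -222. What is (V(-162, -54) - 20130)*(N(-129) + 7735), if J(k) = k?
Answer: -151259229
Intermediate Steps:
V(F, d) = -3 (V(F, d) = -(-13 - 1*(-16)) = -(-13 + 16) = -1*3 = -3)
(V(-162, -54) - 20130)*(N(-129) + 7735) = (-3 - 20130)*(-222 + 7735) = -20133*7513 = -151259229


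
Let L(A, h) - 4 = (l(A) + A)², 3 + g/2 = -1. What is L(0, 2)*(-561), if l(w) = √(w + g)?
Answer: 2244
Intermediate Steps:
g = -8 (g = -6 + 2*(-1) = -6 - 2 = -8)
l(w) = √(-8 + w) (l(w) = √(w - 8) = √(-8 + w))
L(A, h) = 4 + (A + √(-8 + A))² (L(A, h) = 4 + (√(-8 + A) + A)² = 4 + (A + √(-8 + A))²)
L(0, 2)*(-561) = (4 + (0 + √(-8 + 0))²)*(-561) = (4 + (0 + √(-8))²)*(-561) = (4 + (0 + 2*I*√2)²)*(-561) = (4 + (2*I*√2)²)*(-561) = (4 - 8)*(-561) = -4*(-561) = 2244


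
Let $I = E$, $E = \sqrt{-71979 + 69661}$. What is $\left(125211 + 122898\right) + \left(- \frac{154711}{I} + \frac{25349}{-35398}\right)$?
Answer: $\frac{8782537033}{35398} + \frac{154711 i \sqrt{2318}}{2318} \approx 2.4811 \cdot 10^{5} + 3213.4 i$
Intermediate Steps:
$E = i \sqrt{2318}$ ($E = \sqrt{-2318} = i \sqrt{2318} \approx 48.146 i$)
$I = i \sqrt{2318} \approx 48.146 i$
$\left(125211 + 122898\right) + \left(- \frac{154711}{I} + \frac{25349}{-35398}\right) = \left(125211 + 122898\right) + \left(- \frac{154711}{i \sqrt{2318}} + \frac{25349}{-35398}\right) = 248109 + \left(- 154711 \left(- \frac{i \sqrt{2318}}{2318}\right) + 25349 \left(- \frac{1}{35398}\right)\right) = 248109 - \left(\frac{25349}{35398} - \frac{154711 i \sqrt{2318}}{2318}\right) = \frac{8782537033}{35398} + \frac{154711 i \sqrt{2318}}{2318}$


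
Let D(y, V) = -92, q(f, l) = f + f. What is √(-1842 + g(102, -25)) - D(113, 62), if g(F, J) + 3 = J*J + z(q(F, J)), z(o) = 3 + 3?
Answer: 92 + I*√1214 ≈ 92.0 + 34.843*I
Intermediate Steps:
q(f, l) = 2*f
z(o) = 6
g(F, J) = 3 + J² (g(F, J) = -3 + (J*J + 6) = -3 + (J² + 6) = -3 + (6 + J²) = 3 + J²)
√(-1842 + g(102, -25)) - D(113, 62) = √(-1842 + (3 + (-25)²)) - 1*(-92) = √(-1842 + (3 + 625)) + 92 = √(-1842 + 628) + 92 = √(-1214) + 92 = I*√1214 + 92 = 92 + I*√1214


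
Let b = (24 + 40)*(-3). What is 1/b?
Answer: -1/192 ≈ -0.0052083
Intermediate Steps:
b = -192 (b = 64*(-3) = -192)
1/b = 1/(-192) = -1/192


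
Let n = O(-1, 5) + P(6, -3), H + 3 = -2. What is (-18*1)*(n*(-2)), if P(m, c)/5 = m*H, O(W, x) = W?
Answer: -5436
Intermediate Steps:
H = -5 (H = -3 - 2 = -5)
P(m, c) = -25*m (P(m, c) = 5*(m*(-5)) = 5*(-5*m) = -25*m)
n = -151 (n = -1 - 25*6 = -1 - 150 = -151)
(-18*1)*(n*(-2)) = (-18*1)*(-151*(-2)) = -18*302 = -5436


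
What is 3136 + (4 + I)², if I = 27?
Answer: 4097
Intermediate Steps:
3136 + (4 + I)² = 3136 + (4 + 27)² = 3136 + 31² = 3136 + 961 = 4097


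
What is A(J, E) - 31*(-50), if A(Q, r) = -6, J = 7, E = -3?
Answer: 1544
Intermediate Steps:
A(J, E) - 31*(-50) = -6 - 31*(-50) = -6 + 1550 = 1544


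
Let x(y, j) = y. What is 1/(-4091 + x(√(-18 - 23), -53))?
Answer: -4091/16736322 - I*√41/16736322 ≈ -0.00024444 - 3.8259e-7*I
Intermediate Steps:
1/(-4091 + x(√(-18 - 23), -53)) = 1/(-4091 + √(-18 - 23)) = 1/(-4091 + √(-41)) = 1/(-4091 + I*√41)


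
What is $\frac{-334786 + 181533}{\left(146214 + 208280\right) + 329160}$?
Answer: $- \frac{153253}{683654} \approx -0.22417$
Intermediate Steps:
$\frac{-334786 + 181533}{\left(146214 + 208280\right) + 329160} = - \frac{153253}{354494 + 329160} = - \frac{153253}{683654}$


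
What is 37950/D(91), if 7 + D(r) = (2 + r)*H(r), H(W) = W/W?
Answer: 18975/43 ≈ 441.28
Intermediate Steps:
H(W) = 1
D(r) = -5 + r (D(r) = -7 + (2 + r)*1 = -7 + (2 + r) = -5 + r)
37950/D(91) = 37950/(-5 + 91) = 37950/86 = 37950*(1/86) = 18975/43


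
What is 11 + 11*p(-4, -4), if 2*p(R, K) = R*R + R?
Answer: 77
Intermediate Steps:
p(R, K) = R/2 + R²/2 (p(R, K) = (R*R + R)/2 = (R² + R)/2 = (R + R²)/2 = R/2 + R²/2)
11 + 11*p(-4, -4) = 11 + 11*((½)*(-4)*(1 - 4)) = 11 + 11*((½)*(-4)*(-3)) = 11 + 11*6 = 11 + 66 = 77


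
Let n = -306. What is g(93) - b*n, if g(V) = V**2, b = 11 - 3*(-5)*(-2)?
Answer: 2835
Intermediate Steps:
b = -19 (b = 11 + 15*(-2) = 11 - 30 = -19)
g(93) - b*n = 93**2 - (-19)*(-306) = 8649 - 1*5814 = 8649 - 5814 = 2835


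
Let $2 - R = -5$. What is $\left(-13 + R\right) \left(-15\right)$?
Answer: $90$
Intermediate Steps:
$R = 7$ ($R = 2 - -5 = 2 + 5 = 7$)
$\left(-13 + R\right) \left(-15\right) = \left(-13 + 7\right) \left(-15\right) = \left(-6\right) \left(-15\right) = 90$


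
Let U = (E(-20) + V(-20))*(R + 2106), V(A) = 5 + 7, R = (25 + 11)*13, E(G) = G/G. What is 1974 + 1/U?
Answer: 66053989/33462 ≈ 1974.0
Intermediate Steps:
E(G) = 1
R = 468 (R = 36*13 = 468)
V(A) = 12
U = 33462 (U = (1 + 12)*(468 + 2106) = 13*2574 = 33462)
1974 + 1/U = 1974 + 1/33462 = 66053989/33462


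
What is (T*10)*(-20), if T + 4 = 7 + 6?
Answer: -1800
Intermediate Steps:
T = 9 (T = -4 + (7 + 6) = -4 + 13 = 9)
(T*10)*(-20) = (9*10)*(-20) = 90*(-20) = -1800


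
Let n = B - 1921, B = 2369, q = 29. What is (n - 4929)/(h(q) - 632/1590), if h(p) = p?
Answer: -3562395/22739 ≈ -156.66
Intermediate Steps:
n = 448 (n = 2369 - 1921 = 448)
(n - 4929)/(h(q) - 632/1590) = (448 - 4929)/(29 - 632/1590) = -4481/(29 - 632*1/1590) = -4481/(29 - 316/795) = -4481/22739/795 = -4481*795/22739 = -3562395/22739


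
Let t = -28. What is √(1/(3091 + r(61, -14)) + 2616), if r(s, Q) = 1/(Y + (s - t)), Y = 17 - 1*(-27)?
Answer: √27632565973718/102776 ≈ 51.147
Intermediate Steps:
Y = 44 (Y = 17 + 27 = 44)
r(s, Q) = 1/(72 + s) (r(s, Q) = 1/(44 + (s - 1*(-28))) = 1/(44 + (s + 28)) = 1/(44 + (28 + s)) = 1/(72 + s))
√(1/(3091 + r(61, -14)) + 2616) = √(1/(3091 + 1/(72 + 61)) + 2616) = √(1/(3091 + 1/133) + 2616) = √(1/(411104/133) + 2616) = √(133/411104 + 2616) = √(1075448197/411104) = √27632565973718/102776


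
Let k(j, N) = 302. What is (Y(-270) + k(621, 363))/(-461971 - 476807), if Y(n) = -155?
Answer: -49/312926 ≈ -0.00015659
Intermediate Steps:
(Y(-270) + k(621, 363))/(-461971 - 476807) = (-155 + 302)/(-461971 - 476807) = 147/(-938778) = 147*(-1/938778) = -49/312926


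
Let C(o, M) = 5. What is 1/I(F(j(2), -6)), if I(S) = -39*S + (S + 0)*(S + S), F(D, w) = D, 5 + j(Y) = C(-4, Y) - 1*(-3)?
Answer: -1/99 ≈ -0.010101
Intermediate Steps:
j(Y) = 3 (j(Y) = -5 + (5 - 1*(-3)) = -5 + (5 + 3) = -5 + 8 = 3)
I(S) = -39*S + 2*S² (I(S) = -39*S + S*(2*S) = -39*S + 2*S²)
1/I(F(j(2), -6)) = 1/(3*(-39 + 2*3)) = 1/(3*(-39 + 6)) = 1/(3*(-33)) = 1/(-99) = -1/99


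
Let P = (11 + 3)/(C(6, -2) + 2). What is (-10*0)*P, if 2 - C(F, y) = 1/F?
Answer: 0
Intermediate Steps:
C(F, y) = 2 - 1/F
P = 84/23 (P = (11 + 3)/((2 - 1/6) + 2) = 14/((2 - 1*⅙) + 2) = 14/((2 - ⅙) + 2) = 14/(11/6 + 2) = 14/(23/6) = 14*(6/23) = 84/23 ≈ 3.6522)
(-10*0)*P = -10*0*(84/23) = 0*(84/23) = 0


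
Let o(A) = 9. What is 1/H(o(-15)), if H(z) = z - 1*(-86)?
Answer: 1/95 ≈ 0.010526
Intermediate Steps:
H(z) = 86 + z (H(z) = z + 86 = 86 + z)
1/H(o(-15)) = 1/(86 + 9) = 1/95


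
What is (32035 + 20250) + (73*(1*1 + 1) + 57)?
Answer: 52488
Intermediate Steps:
(32035 + 20250) + (73*(1*1 + 1) + 57) = 52285 + (73*(1 + 1) + 57) = 52285 + (73*2 + 57) = 52285 + (146 + 57) = 52285 + 203 = 52488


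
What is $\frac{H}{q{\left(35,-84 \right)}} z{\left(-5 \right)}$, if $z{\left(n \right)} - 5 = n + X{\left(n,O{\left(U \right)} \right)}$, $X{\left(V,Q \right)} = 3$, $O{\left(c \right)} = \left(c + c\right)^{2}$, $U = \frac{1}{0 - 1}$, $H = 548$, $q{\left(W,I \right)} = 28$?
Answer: $\frac{411}{7} \approx 58.714$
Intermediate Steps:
$U = -1$ ($U = \frac{1}{-1} = -1$)
$O{\left(c \right)} = 4 c^{2}$ ($O{\left(c \right)} = \left(2 c\right)^{2} = 4 c^{2}$)
$z{\left(n \right)} = 8 + n$ ($z{\left(n \right)} = 5 + \left(n + 3\right) = 5 + \left(3 + n\right) = 8 + n$)
$\frac{H}{q{\left(35,-84 \right)}} z{\left(-5 \right)} = \frac{548}{28} \left(8 - 5\right) = 548 \cdot \frac{1}{28} \cdot 3 = \frac{137}{7} \cdot 3 = \frac{411}{7}$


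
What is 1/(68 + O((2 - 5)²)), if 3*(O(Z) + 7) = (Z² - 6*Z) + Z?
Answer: 1/73 ≈ 0.013699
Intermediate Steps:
O(Z) = -7 - 5*Z/3 + Z²/3 (O(Z) = -7 + ((Z² - 6*Z) + Z)/3 = -7 + (Z² - 5*Z)/3 = -7 + (-5*Z/3 + Z²/3) = -7 - 5*Z/3 + Z²/3)
1/(68 + O((2 - 5)²)) = 1/(68 + (-7 - 5*(2 - 5)²/3 + ((2 - 5)²)²/3)) = 1/(68 + (-7 - 5/3*(-3)² + ((-3)²)²/3)) = 1/(68 + (-7 - 5/3*9 + (⅓)*9²)) = 1/(68 + (-7 - 15 + (⅓)*81)) = 1/(68 + (-7 - 15 + 27)) = 1/(68 + 5) = 1/73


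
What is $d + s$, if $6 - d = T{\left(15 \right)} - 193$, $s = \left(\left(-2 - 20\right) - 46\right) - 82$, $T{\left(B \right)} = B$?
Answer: $34$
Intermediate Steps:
$s = -150$ ($s = \left(-22 - 46\right) - 82 = -68 - 82 = -150$)
$d = 184$ ($d = 6 - \left(15 - 193\right) = 6 - -178 = 6 + 178 = 184$)
$d + s = 184 - 150 = 34$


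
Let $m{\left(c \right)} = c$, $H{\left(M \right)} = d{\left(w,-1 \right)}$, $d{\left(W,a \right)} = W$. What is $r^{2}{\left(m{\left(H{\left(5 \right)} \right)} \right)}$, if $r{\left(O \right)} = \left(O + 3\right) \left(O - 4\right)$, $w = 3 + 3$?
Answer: $324$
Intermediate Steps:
$w = 6$
$H{\left(M \right)} = 6$
$r{\left(O \right)} = \left(-4 + O\right) \left(3 + O\right)$ ($r{\left(O \right)} = \left(3 + O\right) \left(-4 + O\right) = \left(-4 + O\right) \left(3 + O\right)$)
$r^{2}{\left(m{\left(H{\left(5 \right)} \right)} \right)} = \left(-12 + 6^{2} - 6\right)^{2} = \left(-12 + 36 - 6\right)^{2} = 18^{2} = 324$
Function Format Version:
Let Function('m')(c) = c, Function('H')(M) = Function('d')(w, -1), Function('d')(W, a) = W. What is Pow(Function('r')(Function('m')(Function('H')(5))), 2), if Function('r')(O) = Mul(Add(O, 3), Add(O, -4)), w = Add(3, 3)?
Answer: 324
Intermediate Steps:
w = 6
Function('H')(M) = 6
Function('r')(O) = Mul(Add(-4, O), Add(3, O)) (Function('r')(O) = Mul(Add(3, O), Add(-4, O)) = Mul(Add(-4, O), Add(3, O)))
Pow(Function('r')(Function('m')(Function('H')(5))), 2) = Pow(Add(-12, Pow(6, 2), Mul(-1, 6)), 2) = Pow(Add(-12, 36, -6), 2) = Pow(18, 2) = 324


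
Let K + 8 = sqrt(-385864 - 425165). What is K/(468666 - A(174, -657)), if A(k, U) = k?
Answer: -2/117123 + I*sqrt(811029)/468492 ≈ -1.7076e-5 + 0.0019223*I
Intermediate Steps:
K = -8 + I*sqrt(811029) (K = -8 + sqrt(-385864 - 425165) = -8 + sqrt(-811029) = -8 + I*sqrt(811029) ≈ -8.0 + 900.57*I)
K/(468666 - A(174, -657)) = (-8 + I*sqrt(811029))/(468666 - 1*174) = (-8 + I*sqrt(811029))/(468666 - 174) = (-8 + I*sqrt(811029))/468492 = (-8 + I*sqrt(811029))*(1/468492) = -2/117123 + I*sqrt(811029)/468492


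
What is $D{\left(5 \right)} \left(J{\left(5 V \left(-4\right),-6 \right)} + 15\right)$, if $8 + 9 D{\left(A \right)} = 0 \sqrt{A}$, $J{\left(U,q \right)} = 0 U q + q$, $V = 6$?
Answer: $-8$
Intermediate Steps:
$J{\left(U,q \right)} = q$ ($J{\left(U,q \right)} = 0 q + q = 0 + q = q$)
$D{\left(A \right)} = - \frac{8}{9}$ ($D{\left(A \right)} = - \frac{8}{9} + \frac{0 \sqrt{A}}{9} = - \frac{8}{9} + \frac{1}{9} \cdot 0 = - \frac{8}{9} + 0 = - \frac{8}{9}$)
$D{\left(5 \right)} \left(J{\left(5 V \left(-4\right),-6 \right)} + 15\right) = - \frac{8 \left(-6 + 15\right)}{9} = \left(- \frac{8}{9}\right) 9 = -8$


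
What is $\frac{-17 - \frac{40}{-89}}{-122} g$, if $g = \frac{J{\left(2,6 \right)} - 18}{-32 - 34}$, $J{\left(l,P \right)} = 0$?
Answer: $\frac{4419}{119438} \approx 0.036998$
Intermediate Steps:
$g = \frac{3}{11}$ ($g = \frac{0 - 18}{-32 - 34} = \frac{0 - 18}{-66} = \left(0 - 18\right) \left(- \frac{1}{66}\right) = \left(-18\right) \left(- \frac{1}{66}\right) = \frac{3}{11} \approx 0.27273$)
$\frac{-17 - \frac{40}{-89}}{-122} g = \frac{-17 - \frac{40}{-89}}{-122} \cdot \frac{3}{11} = \left(-17 - 40 \left(- \frac{1}{89}\right)\right) \left(- \frac{1}{122}\right) \frac{3}{11} = \left(-17 - - \frac{40}{89}\right) \left(- \frac{1}{122}\right) \frac{3}{11} = \left(-17 + \frac{40}{89}\right) \left(- \frac{1}{122}\right) \frac{3}{11} = \left(- \frac{1473}{89}\right) \left(- \frac{1}{122}\right) \frac{3}{11} = \frac{1473}{10858} \cdot \frac{3}{11} = \frac{4419}{119438}$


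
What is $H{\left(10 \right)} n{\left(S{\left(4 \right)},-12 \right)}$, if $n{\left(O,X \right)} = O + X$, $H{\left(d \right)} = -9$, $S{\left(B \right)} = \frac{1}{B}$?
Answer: $\frac{423}{4} \approx 105.75$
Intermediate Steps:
$H{\left(10 \right)} n{\left(S{\left(4 \right)},-12 \right)} = - 9 \left(\frac{1}{4} - 12\right) = \left(-9\right) \left(- \frac{47}{4}\right) = \frac{423}{4}$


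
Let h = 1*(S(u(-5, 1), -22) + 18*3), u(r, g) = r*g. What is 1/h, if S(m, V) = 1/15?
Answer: 15/811 ≈ 0.018496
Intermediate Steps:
u(r, g) = g*r
S(m, V) = 1/15 (S(m, V) = 1*(1/15) = 1/15)
h = 811/15 (h = 1*(1/15 + 18*3) = 1*(1/15 + 54) = 1*(811/15) = 811/15 ≈ 54.067)
1/h = 1/(811/15) = 15/811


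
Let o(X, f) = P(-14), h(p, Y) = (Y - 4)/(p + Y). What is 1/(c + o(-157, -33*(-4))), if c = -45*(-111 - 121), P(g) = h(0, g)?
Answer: 7/73089 ≈ 9.5774e-5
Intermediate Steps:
h(p, Y) = (-4 + Y)/(Y + p)
P(g) = (-4 + g)/g (P(g) = (-4 + g)/(g + 0) = (-4 + g)/g)
o(X, f) = 9/7 (o(X, f) = (-4 - 14)/(-14) = -1/14*(-18) = 9/7)
c = 10440 (c = -45*(-232) = 10440)
1/(c + o(-157, -33*(-4))) = 1/(10440 + 9/7) = 1/(73089/7) = 7/73089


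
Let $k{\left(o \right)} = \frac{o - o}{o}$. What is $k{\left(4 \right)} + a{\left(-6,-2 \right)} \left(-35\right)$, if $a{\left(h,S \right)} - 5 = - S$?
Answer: $-245$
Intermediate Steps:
$a{\left(h,S \right)} = 5 - S$
$k{\left(o \right)} = 0$ ($k{\left(o \right)} = \frac{0}{o} = 0$)
$k{\left(4 \right)} + a{\left(-6,-2 \right)} \left(-35\right) = 0 + \left(5 - -2\right) \left(-35\right) = 0 + \left(5 + 2\right) \left(-35\right) = 0 + 7 \left(-35\right) = 0 - 245 = -245$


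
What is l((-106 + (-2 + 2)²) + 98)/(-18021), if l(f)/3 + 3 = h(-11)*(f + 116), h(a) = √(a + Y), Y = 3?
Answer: 3/6007 - 216*I*√2/6007 ≈ 0.00049942 - 0.050852*I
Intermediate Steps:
h(a) = √(3 + a) (h(a) = √(a + 3) = √(3 + a))
l(f) = -9 + 6*I*√2*(116 + f) (l(f) = -9 + 3*(√(3 - 11)*(f + 116)) = -9 + 3*(√(-8)*(116 + f)) = -9 + 3*((2*I*√2)*(116 + f)) = -9 + 3*(2*I*√2*(116 + f)) = -9 + 6*I*√2*(116 + f))
l((-106 + (-2 + 2)²) + 98)/(-18021) = (-9 + 696*I*√2 + 6*I*((-106 + (-2 + 2)²) + 98)*√2)/(-18021) = (-9 + 696*I*√2 + 6*I*((-106 + 0²) + 98)*√2)*(-1/18021) = (-9 + 696*I*√2 + 6*I*((-106 + 0) + 98)*√2)*(-1/18021) = (-9 + 696*I*√2 + 6*I*(-106 + 98)*√2)*(-1/18021) = (-9 + 696*I*√2 + 6*I*(-8)*√2)*(-1/18021) = (-9 + 696*I*√2 - 48*I*√2)*(-1/18021) = (-9 + 648*I*√2)*(-1/18021) = 3/6007 - 216*I*√2/6007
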